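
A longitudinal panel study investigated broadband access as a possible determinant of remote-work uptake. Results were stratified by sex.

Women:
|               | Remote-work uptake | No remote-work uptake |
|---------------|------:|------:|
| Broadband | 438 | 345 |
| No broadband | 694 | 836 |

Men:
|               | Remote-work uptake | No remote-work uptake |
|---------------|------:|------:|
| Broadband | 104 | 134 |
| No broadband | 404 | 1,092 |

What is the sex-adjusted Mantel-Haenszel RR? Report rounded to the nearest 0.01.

1.31

RR_MH = Σ(aᵢ·n₀ᵢ/nᵢ) / Σ(cᵢ·n₁ᵢ/nᵢ), with n₁ᵢ = aᵢ+bᵢ (exposed), n₀ᵢ = cᵢ+dᵢ (unexposed), nᵢ = n₁ᵢ+n₀ᵢ.
Stratum 1 (Women): n₁ = 783, n₀ = 1530, n = 2313; a·n₀/n = 438·1530/2313 = 289.7276; c·n₁/n = 694·783/2313 = 234.9339
Stratum 2 (Men): n₁ = 238, n₀ = 1496, n = 1734; a·n₀/n = 104·1496/1734 = 89.7255; c·n₁/n = 404·238/1734 = 55.4510
RR_MH = (289.7276 + 89.7255) / (234.9339 + 55.4510) = 379.4531 / 290.3848 = 1.30672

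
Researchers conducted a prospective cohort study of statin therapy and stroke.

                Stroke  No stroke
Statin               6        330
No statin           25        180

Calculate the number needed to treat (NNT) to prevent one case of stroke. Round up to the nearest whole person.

Risk in treated group = 6/336 = 0.01786; risk in control = 25/205 = 0.12195.
Absolute risk reduction = 0.12195 − 0.01786 = 0.10409
NNT = 1 / ARR = 1 / 0.10409 = 9.607 → round up → 10

10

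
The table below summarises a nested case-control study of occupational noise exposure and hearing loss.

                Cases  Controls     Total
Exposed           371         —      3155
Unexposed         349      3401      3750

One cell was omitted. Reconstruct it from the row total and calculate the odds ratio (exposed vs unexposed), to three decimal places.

The missing cell is in the exposed row: 3155 − 371 = 2784.
So a = 371, b = 2784, c = 349, d = 3401.
OR = (a·d)/(b·c) = (371 × 3401) / (2784 × 349) = 1261771 / 971616 = 1.29863

1.299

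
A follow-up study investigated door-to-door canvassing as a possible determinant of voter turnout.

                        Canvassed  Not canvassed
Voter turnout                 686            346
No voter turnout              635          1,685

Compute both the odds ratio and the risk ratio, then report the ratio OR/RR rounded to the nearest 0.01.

1.73

Reading the table with exposure as columns: a = 686 (Canvassed, case), b = 635 (Canvassed, non-case), c = 346 (Not canvassed, case), d = 1685.
OR = (686·1685)/(635·346) = 1155910/219710 = 5.26107
Risk in exposed = 686/1321 = 0.51930; risk in unexposed = 346/2031 = 0.17036; RR = 3.04828
OR/RR = 5.26107 / 3.04828 = 1.72591
The outcome is not rare, so the OR lies further from 1 than the RR.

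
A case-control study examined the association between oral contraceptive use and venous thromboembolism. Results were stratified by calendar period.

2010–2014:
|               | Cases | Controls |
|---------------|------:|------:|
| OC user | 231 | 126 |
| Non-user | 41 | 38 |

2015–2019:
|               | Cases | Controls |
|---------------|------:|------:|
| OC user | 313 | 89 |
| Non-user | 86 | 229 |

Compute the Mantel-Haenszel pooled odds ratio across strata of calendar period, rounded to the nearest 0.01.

OR_MH = Σ(aᵢdᵢ/nᵢ) / Σ(bᵢcᵢ/nᵢ), where nᵢ is the stratum total.
Stratum 1 (2010–2014): n = 436; a·d/n = 231·38/436 = 20.1330; b·c/n = 126·41/436 = 11.8486
Stratum 2 (2015–2019): n = 717; a·d/n = 313·229/717 = 99.9679; b·c/n = 89·86/717 = 10.6750
OR_MH = (20.1330 + 99.9679) / (11.8486 + 10.6750) = 120.1009 / 22.5237 = 5.33221

5.33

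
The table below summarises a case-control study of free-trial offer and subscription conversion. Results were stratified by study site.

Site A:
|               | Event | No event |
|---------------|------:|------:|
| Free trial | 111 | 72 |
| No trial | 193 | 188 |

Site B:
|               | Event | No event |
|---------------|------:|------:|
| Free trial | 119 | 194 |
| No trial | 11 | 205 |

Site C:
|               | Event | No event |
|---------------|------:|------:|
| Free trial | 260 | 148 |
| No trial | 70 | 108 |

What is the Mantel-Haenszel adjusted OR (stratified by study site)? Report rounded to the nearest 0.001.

2.827

OR_MH = Σ(aᵢdᵢ/nᵢ) / Σ(bᵢcᵢ/nᵢ), where nᵢ is the stratum total.
Stratum 1 (Site A): n = 564; a·d/n = 111·188/564 = 37.0000; b·c/n = 72·193/564 = 24.6383
Stratum 2 (Site B): n = 529; a·d/n = 119·205/529 = 46.1153; b·c/n = 194·11/529 = 4.0340
Stratum 3 (Site C): n = 586; a·d/n = 260·108/586 = 47.9181; b·c/n = 148·70/586 = 17.6792
OR_MH = (37.0000 + 46.1153 + 47.9181) / (24.6383 + 4.0340 + 17.6792) = 131.0334 / 46.3515 = 2.82695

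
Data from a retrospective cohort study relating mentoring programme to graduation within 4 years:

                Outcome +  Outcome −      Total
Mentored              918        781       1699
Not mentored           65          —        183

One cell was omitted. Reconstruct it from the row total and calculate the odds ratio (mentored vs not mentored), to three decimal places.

The missing cell is in the unexposed row: 183 − 65 = 118.
So a = 918, b = 781, c = 65, d = 118.
OR = (a·d)/(b·c) = (918 × 118) / (781 × 65) = 108324 / 50765 = 2.13383

2.134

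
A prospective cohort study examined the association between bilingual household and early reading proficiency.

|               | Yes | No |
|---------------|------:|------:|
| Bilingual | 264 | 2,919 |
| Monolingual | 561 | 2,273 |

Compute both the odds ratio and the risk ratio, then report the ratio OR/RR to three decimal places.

0.875

Cells: a = 264, b = 2919, c = 561, d = 2273.
OR = (264·2273)/(2919·561) = 600072/1637559 = 0.36644
Risk in exposed = 264/3183 = 0.08294; risk in unexposed = 561/2834 = 0.19795; RR = 0.41899
OR/RR = 0.36644 / 0.41899 = 0.87459
The outcome is not rare, so the OR lies further from 1 than the RR.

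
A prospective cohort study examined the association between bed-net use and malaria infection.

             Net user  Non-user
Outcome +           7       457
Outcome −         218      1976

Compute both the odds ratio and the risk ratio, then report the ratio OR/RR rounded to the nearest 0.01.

Reading the table with exposure as columns: a = 7 (Net user, case), b = 218 (Net user, non-case), c = 457 (Non-user, case), d = 1976.
OR = (7·1976)/(218·457) = 13832/99626 = 0.13884
Risk in exposed = 7/225 = 0.03111; risk in unexposed = 457/2433 = 0.18783; RR = 0.16563
OR/RR = 0.13884 / 0.16563 = 0.83824
The outcome is not rare, so the OR lies further from 1 than the RR.

0.84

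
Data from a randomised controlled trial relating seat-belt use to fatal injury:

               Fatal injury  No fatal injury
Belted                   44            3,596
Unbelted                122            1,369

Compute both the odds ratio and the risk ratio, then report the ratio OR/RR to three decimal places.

Cells: a = 44, b = 3596, c = 122, d = 1369.
OR = (44·1369)/(3596·122) = 60236/438712 = 0.13730
Risk in exposed = 44/3640 = 0.01209; risk in unexposed = 122/1491 = 0.08182; RR = 0.14773
OR/RR = 0.13730 / 0.14773 = 0.92941
The outcome is rare in both groups, so OR ≈ RR (ratio near 1).

0.929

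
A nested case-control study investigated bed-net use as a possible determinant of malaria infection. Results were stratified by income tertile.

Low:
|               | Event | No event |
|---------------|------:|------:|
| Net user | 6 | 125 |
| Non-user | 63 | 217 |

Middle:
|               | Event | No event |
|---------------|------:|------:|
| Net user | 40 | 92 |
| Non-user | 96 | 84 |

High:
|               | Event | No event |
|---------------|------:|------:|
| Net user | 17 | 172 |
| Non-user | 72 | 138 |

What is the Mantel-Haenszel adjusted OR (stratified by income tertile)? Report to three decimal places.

OR_MH = Σ(aᵢdᵢ/nᵢ) / Σ(bᵢcᵢ/nᵢ), where nᵢ is the stratum total.
Stratum 1 (Low): n = 411; a·d/n = 6·217/411 = 3.1679; b·c/n = 125·63/411 = 19.1606
Stratum 2 (Middle): n = 312; a·d/n = 40·84/312 = 10.7692; b·c/n = 92·96/312 = 28.3077
Stratum 3 (High): n = 399; a·d/n = 17·138/399 = 5.8797; b·c/n = 172·72/399 = 31.0376
OR_MH = (3.1679 + 10.7692 + 5.8797) / (19.1606 + 28.3077 + 31.0376) = 19.8168 / 78.5059 = 0.25242

0.252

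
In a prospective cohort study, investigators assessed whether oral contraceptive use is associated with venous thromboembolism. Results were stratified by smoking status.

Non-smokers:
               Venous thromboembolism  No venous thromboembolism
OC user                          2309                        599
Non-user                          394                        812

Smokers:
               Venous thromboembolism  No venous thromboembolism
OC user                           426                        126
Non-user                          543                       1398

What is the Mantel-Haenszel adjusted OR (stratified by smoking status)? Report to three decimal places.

8.190

OR_MH = Σ(aᵢdᵢ/nᵢ) / Σ(bᵢcᵢ/nᵢ), where nᵢ is the stratum total.
Stratum 1 (Non-smokers): n = 4114; a·d/n = 2309·812/4114 = 455.7385; b·c/n = 599·394/4114 = 57.3666
Stratum 2 (Smokers): n = 2493; a·d/n = 426·1398/2493 = 238.8881; b·c/n = 126·543/2493 = 27.4440
OR_MH = (455.7385 + 238.8881) / (57.3666 + 27.4440) = 694.6265 / 84.8106 = 8.19033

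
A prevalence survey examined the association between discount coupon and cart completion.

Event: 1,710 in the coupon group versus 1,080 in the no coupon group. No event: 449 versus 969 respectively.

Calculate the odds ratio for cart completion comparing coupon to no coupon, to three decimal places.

3.417

From the description: a = 1710, b = 449, c = 1080, d = 969.
OR = (a·d)/(b·c) = (1710 × 969) / (449 × 1080) = 1656990 / 484920 = 3.41704
The odds of cart completion are about 3.42 times as high in the coupon group.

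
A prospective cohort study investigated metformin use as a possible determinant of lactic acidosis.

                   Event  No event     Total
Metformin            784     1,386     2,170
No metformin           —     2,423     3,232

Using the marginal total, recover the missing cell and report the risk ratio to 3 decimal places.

1.443

The missing cell is in the unexposed row: 3232 − 2423 = 809.
So a = 784, b = 1386, c = 809, d = 2423.
RR = [a/(a+b)] / [c/(c+d)] = (784/2170) / (809/3232) = 0.36129/0.25031 = 1.44337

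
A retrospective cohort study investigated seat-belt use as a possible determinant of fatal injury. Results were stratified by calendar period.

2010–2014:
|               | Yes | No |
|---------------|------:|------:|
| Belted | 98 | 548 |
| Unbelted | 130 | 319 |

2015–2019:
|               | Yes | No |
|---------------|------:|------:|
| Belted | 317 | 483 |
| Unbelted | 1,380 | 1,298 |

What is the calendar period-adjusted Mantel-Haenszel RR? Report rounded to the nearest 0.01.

RR_MH = Σ(aᵢ·n₀ᵢ/nᵢ) / Σ(cᵢ·n₁ᵢ/nᵢ), with n₁ᵢ = aᵢ+bᵢ (exposed), n₀ᵢ = cᵢ+dᵢ (unexposed), nᵢ = n₁ᵢ+n₀ᵢ.
Stratum 1 (2010–2014): n₁ = 646, n₀ = 449, n = 1095; a·n₀/n = 98·449/1095 = 40.1845; c·n₁/n = 130·646/1095 = 76.6941
Stratum 2 (2015–2019): n₁ = 800, n₀ = 2678, n = 3478; a·n₀/n = 317·2678/3478 = 244.0845; c·n₁/n = 1380·800/3478 = 317.4238
RR_MH = (40.1845 + 244.0845) / (76.6941 + 317.4238) = 284.2690 / 394.1179 = 0.72128

0.72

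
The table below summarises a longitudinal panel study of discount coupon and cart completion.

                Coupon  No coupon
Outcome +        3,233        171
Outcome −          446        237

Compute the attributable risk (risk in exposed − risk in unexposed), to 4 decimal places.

Reading the table with exposure as columns: a = 3233 (Coupon, case), b = 446 (Coupon, non-case), c = 171 (No coupon, case), d = 237.
Risk in exposed = 3233/3679 = 0.878771; risk in unexposed = 171/408 = 0.419118.
Risk difference = 0.878771 − 0.419118 = 0.459654

0.4597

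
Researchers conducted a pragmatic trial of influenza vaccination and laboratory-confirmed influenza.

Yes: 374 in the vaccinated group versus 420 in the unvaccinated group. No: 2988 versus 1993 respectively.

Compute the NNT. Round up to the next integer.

16

Risk in treated group = 374/3362 = 0.11124; risk in control = 420/2413 = 0.17406.
Absolute risk reduction = 0.17406 − 0.11124 = 0.06281
NNT = 1 / ARR = 1 / 0.06281 = 15.920 → round up → 16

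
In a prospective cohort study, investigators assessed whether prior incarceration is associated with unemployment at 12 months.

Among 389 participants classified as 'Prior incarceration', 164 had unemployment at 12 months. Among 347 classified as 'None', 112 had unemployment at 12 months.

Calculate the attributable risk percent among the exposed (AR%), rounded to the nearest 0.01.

23.44

From the description: a = 164, b = 225, c = 112, d = 235.
Risk in exposed = 164/389 = 0.42159; risk in unexposed = 112/347 = 0.32277.
RR = 0.42159/0.32277 = 1.30619
AR% = (RR − 1)/RR × 100 = (1.30619 − 1)/1.30619 × 100 = 23.4413%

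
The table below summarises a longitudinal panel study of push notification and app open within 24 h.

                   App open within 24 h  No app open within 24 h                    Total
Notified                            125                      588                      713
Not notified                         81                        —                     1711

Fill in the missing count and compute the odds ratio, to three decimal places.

4.278

The missing cell is in the unexposed row: 1711 − 81 = 1630.
So a = 125, b = 588, c = 81, d = 1630.
OR = (a·d)/(b·c) = (125 × 1630) / (588 × 81) = 203750 / 47628 = 4.27795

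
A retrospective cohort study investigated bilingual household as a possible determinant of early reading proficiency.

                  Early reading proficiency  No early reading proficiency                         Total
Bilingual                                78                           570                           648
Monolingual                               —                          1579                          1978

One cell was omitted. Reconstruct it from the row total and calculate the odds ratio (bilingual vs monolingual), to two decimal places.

The missing cell is in the unexposed row: 1978 − 1579 = 399.
So a = 78, b = 570, c = 399, d = 1579.
OR = (a·d)/(b·c) = (78 × 1579) / (570 × 399) = 123162 / 227430 = 0.54154

0.54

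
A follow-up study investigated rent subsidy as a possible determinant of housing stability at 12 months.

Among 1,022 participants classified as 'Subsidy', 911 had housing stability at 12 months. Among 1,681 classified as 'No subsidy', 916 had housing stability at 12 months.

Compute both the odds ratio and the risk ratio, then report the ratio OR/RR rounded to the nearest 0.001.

From the description: a = 911, b = 111, c = 916, d = 765.
OR = (911·765)/(111·916) = 696915/101676 = 6.85427
Risk in exposed = 911/1022 = 0.89139; risk in unexposed = 916/1681 = 0.54491; RR = 1.63584
OR/RR = 6.85427 / 1.63584 = 4.19007
The outcome is not rare, so the OR lies further from 1 than the RR.

4.190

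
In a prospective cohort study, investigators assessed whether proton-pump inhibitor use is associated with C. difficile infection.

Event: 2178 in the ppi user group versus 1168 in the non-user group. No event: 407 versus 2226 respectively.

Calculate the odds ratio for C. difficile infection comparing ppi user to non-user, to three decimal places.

10.199

From the description: a = 2178, b = 407, c = 1168, d = 2226.
OR = (a·d)/(b·c) = (2178 × 2226) / (407 × 1168) = 4848228 / 475376 = 10.19872
The odds of C. difficile infection are about 10.20 times as high in the ppi user group.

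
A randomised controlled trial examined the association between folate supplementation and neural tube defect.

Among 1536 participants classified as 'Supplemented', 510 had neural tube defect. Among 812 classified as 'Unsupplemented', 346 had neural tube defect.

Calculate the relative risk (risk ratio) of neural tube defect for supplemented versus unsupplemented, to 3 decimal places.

From the description: a = 510, b = 1026, c = 346, d = 466.
Risk in exposed = 510/1536 = 0.33203; risk in unexposed = 346/812 = 0.42611.
RR = 0.33203 / 0.42611 = 0.77922
The risk is 22% lower among the exposed than among the unexposed.

0.779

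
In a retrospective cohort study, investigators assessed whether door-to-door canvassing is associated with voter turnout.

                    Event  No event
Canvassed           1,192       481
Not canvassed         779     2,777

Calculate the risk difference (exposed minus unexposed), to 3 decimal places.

Cells: a = 1192, b = 481, c = 779, d = 2777.
Risk in exposed = 1192/1673 = 0.712493; risk in unexposed = 779/3556 = 0.219066.
Risk difference = 0.712493 − 0.219066 = 0.493426

0.493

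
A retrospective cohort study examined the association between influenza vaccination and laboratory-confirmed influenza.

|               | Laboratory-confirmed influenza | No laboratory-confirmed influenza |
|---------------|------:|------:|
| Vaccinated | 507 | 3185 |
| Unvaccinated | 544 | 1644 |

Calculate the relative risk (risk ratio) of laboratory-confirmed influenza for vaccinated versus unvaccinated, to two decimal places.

0.55

Cells: a = 507, b = 3185, c = 544, d = 1644.
Risk in exposed = 507/3692 = 0.13732; risk in unexposed = 544/2188 = 0.24863.
RR = 0.13732 / 0.24863 = 0.55232
The risk is 45% lower among the exposed than among the unexposed.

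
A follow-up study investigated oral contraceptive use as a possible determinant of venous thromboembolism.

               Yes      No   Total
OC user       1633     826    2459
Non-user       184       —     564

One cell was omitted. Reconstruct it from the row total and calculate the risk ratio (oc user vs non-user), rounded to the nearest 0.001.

2.036

The missing cell is in the unexposed row: 564 − 184 = 380.
So a = 1633, b = 826, c = 184, d = 380.
RR = [a/(a+b)] / [c/(c+d)] = (1633/2459) / (184/564) = 0.66409/0.32624 = 2.03558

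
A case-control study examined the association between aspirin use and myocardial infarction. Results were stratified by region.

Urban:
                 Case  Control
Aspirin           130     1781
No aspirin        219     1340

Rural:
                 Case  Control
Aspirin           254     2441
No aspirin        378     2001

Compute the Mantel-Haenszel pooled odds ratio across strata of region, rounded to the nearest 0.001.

OR_MH = Σ(aᵢdᵢ/nᵢ) / Σ(bᵢcᵢ/nᵢ), where nᵢ is the stratum total.
Stratum 1 (Urban): n = 3470; a·d/n = 130·1340/3470 = 50.2017; b·c/n = 1781·219/3470 = 112.4032
Stratum 2 (Rural): n = 5074; a·d/n = 254·2001/5074 = 100.1683; b·c/n = 2441·378/5074 = 181.8482
OR_MH = (50.2017 + 100.1683) / (112.4032 + 181.8482) = 150.3700 / 294.2514 = 0.51103

0.511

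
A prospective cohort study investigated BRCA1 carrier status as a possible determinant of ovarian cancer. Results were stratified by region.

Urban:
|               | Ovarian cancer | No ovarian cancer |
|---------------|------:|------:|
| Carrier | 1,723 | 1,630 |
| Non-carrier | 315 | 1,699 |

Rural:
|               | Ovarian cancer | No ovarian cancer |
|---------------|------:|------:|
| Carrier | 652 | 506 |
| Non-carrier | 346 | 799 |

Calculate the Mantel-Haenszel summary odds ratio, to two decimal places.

OR_MH = Σ(aᵢdᵢ/nᵢ) / Σ(bᵢcᵢ/nᵢ), where nᵢ is the stratum total.
Stratum 1 (Urban): n = 5367; a·d/n = 1723·1699/5367 = 545.4401; b·c/n = 1630·315/5367 = 95.6680
Stratum 2 (Rural): n = 2303; a·d/n = 652·799/2303 = 226.2041; b·c/n = 506·346/2303 = 76.0208
OR_MH = (545.4401 + 226.2041) / (95.6680 + 76.0208) = 771.6442 / 171.6888 = 4.49443

4.49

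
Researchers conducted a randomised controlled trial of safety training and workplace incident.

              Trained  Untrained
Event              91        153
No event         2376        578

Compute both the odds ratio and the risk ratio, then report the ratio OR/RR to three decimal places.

Reading the table with exposure as columns: a = 91 (Trained, case), b = 2376 (Trained, non-case), c = 153 (Untrained, case), d = 578.
OR = (91·578)/(2376·153) = 52598/363528 = 0.14469
Risk in exposed = 91/2467 = 0.03689; risk in unexposed = 153/731 = 0.20930; RR = 0.17624
OR/RR = 0.14469 / 0.17624 = 0.82098
The outcome is not rare, so the OR lies further from 1 than the RR.

0.821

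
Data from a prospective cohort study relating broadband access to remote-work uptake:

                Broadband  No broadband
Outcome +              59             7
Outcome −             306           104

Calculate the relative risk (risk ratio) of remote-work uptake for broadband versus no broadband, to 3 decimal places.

2.563

Reading the table with exposure as columns: a = 59 (Broadband, case), b = 306 (Broadband, non-case), c = 7 (No broadband, case), d = 104.
Risk in exposed = 59/365 = 0.16164; risk in unexposed = 7/111 = 0.06306.
RR = 0.16164 / 0.06306 = 2.56321
The risk among the exposed is 2.56 times that among the unexposed.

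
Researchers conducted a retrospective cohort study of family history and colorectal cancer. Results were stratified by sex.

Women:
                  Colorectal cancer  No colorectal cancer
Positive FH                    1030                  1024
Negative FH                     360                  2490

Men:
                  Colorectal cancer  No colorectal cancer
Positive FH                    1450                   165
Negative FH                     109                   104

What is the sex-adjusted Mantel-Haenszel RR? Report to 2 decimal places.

3.11

RR_MH = Σ(aᵢ·n₀ᵢ/nᵢ) / Σ(cᵢ·n₁ᵢ/nᵢ), with n₁ᵢ = aᵢ+bᵢ (exposed), n₀ᵢ = cᵢ+dᵢ (unexposed), nᵢ = n₁ᵢ+n₀ᵢ.
Stratum 1 (Women): n₁ = 2054, n₀ = 2850, n = 4904; a·n₀/n = 1030·2850/4904 = 598.5930; c·n₁/n = 360·2054/4904 = 150.7830
Stratum 2 (Men): n₁ = 1615, n₀ = 213, n = 1828; a·n₀/n = 1450·213/1828 = 168.9551; c·n₁/n = 109·1615/1828 = 96.2992
RR_MH = (598.5930 + 168.9551) / (150.7830 + 96.2992) = 767.5481 / 247.0823 = 3.10645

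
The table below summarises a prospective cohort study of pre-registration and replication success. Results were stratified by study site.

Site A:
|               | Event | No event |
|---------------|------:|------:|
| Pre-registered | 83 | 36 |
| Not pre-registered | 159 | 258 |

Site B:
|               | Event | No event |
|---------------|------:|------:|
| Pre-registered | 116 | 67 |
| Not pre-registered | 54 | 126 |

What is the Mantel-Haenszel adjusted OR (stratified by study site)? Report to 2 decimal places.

OR_MH = Σ(aᵢdᵢ/nᵢ) / Σ(bᵢcᵢ/nᵢ), where nᵢ is the stratum total.
Stratum 1 (Site A): n = 536; a·d/n = 83·258/536 = 39.9515; b·c/n = 36·159/536 = 10.6791
Stratum 2 (Site B): n = 363; a·d/n = 116·126/363 = 40.2645; b·c/n = 67·54/363 = 9.9669
OR_MH = (39.9515 + 40.2645) / (10.6791 + 9.9669) = 80.2160 / 20.6460 = 3.88529

3.89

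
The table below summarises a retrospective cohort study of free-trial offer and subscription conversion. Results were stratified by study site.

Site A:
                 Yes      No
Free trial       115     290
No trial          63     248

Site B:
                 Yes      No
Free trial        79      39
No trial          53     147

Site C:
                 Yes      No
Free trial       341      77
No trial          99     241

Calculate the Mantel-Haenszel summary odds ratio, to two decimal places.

OR_MH = Σ(aᵢdᵢ/nᵢ) / Σ(bᵢcᵢ/nᵢ), where nᵢ is the stratum total.
Stratum 1 (Site A): n = 716; a·d/n = 115·248/716 = 39.8324; b·c/n = 290·63/716 = 25.5168
Stratum 2 (Site B): n = 318; a·d/n = 79·147/318 = 36.5189; b·c/n = 39·53/318 = 6.5000
Stratum 3 (Site C): n = 758; a·d/n = 341·241/758 = 108.4182; b·c/n = 77·99/758 = 10.0567
OR_MH = (39.8324 + 36.5189 + 108.4182) / (25.5168 + 6.5000 + 10.0567) = 184.7695 / 42.0735 = 4.39159

4.39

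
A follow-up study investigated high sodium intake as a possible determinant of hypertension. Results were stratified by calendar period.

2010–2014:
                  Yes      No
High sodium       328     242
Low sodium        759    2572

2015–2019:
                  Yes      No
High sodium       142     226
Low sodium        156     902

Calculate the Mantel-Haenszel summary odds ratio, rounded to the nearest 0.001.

4.262

OR_MH = Σ(aᵢdᵢ/nᵢ) / Σ(bᵢcᵢ/nᵢ), where nᵢ is the stratum total.
Stratum 1 (2010–2014): n = 3901; a·d/n = 328·2572/3901 = 216.2563; b·c/n = 242·759/3901 = 47.0849
Stratum 2 (2015–2019): n = 1426; a·d/n = 142·902/1426 = 89.8205; b·c/n = 226·156/1426 = 24.7237
OR_MH = (216.2563 + 89.8205) / (47.0849 + 24.7237) = 306.0768 / 71.8086 = 4.26240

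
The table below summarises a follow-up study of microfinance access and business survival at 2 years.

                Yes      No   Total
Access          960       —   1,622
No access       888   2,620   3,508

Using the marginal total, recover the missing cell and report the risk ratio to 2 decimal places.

2.34

The missing cell is in the exposed row: 1622 − 960 = 662.
So a = 960, b = 662, c = 888, d = 2620.
RR = [a/(a+b)] / [c/(c+d)] = (960/1622) / (888/3508) = 0.59186/0.25314 = 2.33812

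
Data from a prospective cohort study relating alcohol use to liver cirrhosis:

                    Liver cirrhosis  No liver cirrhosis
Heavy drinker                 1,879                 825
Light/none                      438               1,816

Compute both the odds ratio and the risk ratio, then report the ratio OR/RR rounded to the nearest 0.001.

Cells: a = 1879, b = 825, c = 438, d = 1816.
OR = (1879·1816)/(825·438) = 3412264/361350 = 9.44310
Risk in exposed = 1879/2704 = 0.69490; risk in unexposed = 438/2254 = 0.19432; RR = 3.57602
OR/RR = 9.44310 / 3.57602 = 2.64067
The outcome is not rare, so the OR lies further from 1 than the RR.

2.641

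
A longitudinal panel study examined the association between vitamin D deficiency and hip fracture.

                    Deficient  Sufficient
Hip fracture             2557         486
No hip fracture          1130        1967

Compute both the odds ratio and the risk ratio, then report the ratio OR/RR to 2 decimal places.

Reading the table with exposure as columns: a = 2557 (Deficient, case), b = 1130 (Deficient, non-case), c = 486 (Sufficient, case), d = 1967.
OR = (2557·1967)/(1130·486) = 5029619/549180 = 9.15842
Risk in exposed = 2557/3687 = 0.69352; risk in unexposed = 486/2453 = 0.19812; RR = 3.50041
OR/RR = 9.15842 / 3.50041 = 2.61638
The outcome is not rare, so the OR lies further from 1 than the RR.

2.62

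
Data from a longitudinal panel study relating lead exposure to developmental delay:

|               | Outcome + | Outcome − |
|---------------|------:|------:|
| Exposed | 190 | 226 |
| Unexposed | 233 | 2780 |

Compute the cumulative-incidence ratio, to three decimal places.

Cells: a = 190, b = 226, c = 233, d = 2780.
Risk in exposed = 190/416 = 0.45673; risk in unexposed = 233/3013 = 0.07733.
RR = 0.45673 / 0.07733 = 5.90614
The risk among the exposed is 5.91 times that among the unexposed.

5.906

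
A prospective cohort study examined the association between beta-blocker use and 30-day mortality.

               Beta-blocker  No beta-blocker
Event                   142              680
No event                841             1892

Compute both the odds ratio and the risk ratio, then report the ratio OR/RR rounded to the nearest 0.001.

0.860

Reading the table with exposure as columns: a = 142 (Beta-blocker, case), b = 841 (Beta-blocker, non-case), c = 680 (No beta-blocker, case), d = 1892.
OR = (142·1892)/(841·680) = 268664/571880 = 0.46979
Risk in exposed = 142/983 = 0.14446; risk in unexposed = 680/2572 = 0.26439; RR = 0.54638
OR/RR = 0.46979 / 0.54638 = 0.85982
The outcome is not rare, so the OR lies further from 1 than the RR.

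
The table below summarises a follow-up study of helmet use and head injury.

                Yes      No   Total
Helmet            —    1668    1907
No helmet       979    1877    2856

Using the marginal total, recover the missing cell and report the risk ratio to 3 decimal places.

The missing cell is in the exposed row: 1907 − 1668 = 239.
So a = 239, b = 1668, c = 979, d = 1877.
RR = [a/(a+b)] / [c/(c+d)] = (239/1907) / (979/2856) = 0.12533/0.34279 = 0.36561

0.366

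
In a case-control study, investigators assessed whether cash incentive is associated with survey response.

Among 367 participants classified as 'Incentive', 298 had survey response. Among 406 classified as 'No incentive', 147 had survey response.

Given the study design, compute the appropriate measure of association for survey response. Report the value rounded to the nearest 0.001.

From the description: a = 298, b = 69, c = 147, d = 259.
This is a case-control study: participants were sampled on outcome status, so risks in the source population cannot be estimated directly — relative risk is not valid here. The odds ratio is the appropriate measure.
OR = (a·d)/(b·c) = (298 × 259) / (69 × 147) = 77182 / 10143 = 7.60939

7.609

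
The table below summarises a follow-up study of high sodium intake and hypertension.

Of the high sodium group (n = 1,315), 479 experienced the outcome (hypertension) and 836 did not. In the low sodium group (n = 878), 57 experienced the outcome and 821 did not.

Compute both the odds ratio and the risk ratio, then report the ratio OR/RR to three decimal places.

1.471

From the description: a = 479, b = 836, c = 57, d = 821.
OR = (479·821)/(836·57) = 393259/47652 = 8.25273
Risk in exposed = 479/1315 = 0.36426; risk in unexposed = 57/878 = 0.06492; RR = 5.61086
OR/RR = 8.25273 / 5.61086 = 1.47085
The outcome is not rare, so the OR lies further from 1 than the RR.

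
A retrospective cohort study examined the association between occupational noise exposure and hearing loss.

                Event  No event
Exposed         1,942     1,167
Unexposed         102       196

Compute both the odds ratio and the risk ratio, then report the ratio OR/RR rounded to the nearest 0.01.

1.75

Cells: a = 1942, b = 1167, c = 102, d = 196.
OR = (1942·196)/(1167·102) = 380632/119034 = 3.19767
Risk in exposed = 1942/3109 = 0.62464; risk in unexposed = 102/298 = 0.34228; RR = 1.82492
OR/RR = 3.19767 / 1.82492 = 1.75222
The outcome is not rare, so the OR lies further from 1 than the RR.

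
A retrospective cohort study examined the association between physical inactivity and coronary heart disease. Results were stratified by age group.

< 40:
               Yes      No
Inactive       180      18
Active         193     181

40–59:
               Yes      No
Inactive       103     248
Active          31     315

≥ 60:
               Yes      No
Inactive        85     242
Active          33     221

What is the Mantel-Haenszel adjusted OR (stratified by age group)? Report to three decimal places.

4.403

OR_MH = Σ(aᵢdᵢ/nᵢ) / Σ(bᵢcᵢ/nᵢ), where nᵢ is the stratum total.
Stratum 1 (< 40): n = 572; a·d/n = 180·181/572 = 56.9580; b·c/n = 18·193/572 = 6.0734
Stratum 2 (40–59): n = 697; a·d/n = 103·315/697 = 46.5495; b·c/n = 248·31/697 = 11.0301
Stratum 3 (≥ 60): n = 581; a·d/n = 85·221/581 = 32.3322; b·c/n = 242·33/581 = 13.7453
OR_MH = (56.9580 + 46.5495 + 32.3322) / (6.0734 + 11.0301 + 13.7453) = 135.8397 / 30.8488 = 4.40340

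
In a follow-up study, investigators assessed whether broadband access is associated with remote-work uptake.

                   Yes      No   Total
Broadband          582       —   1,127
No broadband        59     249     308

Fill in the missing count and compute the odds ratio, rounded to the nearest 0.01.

4.51

The missing cell is in the exposed row: 1127 − 582 = 545.
So a = 582, b = 545, c = 59, d = 249.
OR = (a·d)/(b·c) = (582 × 249) / (545 × 59) = 144918 / 32155 = 4.50686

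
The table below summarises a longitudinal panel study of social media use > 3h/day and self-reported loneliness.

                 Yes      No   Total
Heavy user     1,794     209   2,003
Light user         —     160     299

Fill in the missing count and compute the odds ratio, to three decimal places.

9.881

The missing cell is in the unexposed row: 299 − 160 = 139.
So a = 1794, b = 209, c = 139, d = 160.
OR = (a·d)/(b·c) = (1794 × 160) / (209 × 139) = 287040 / 29051 = 9.88055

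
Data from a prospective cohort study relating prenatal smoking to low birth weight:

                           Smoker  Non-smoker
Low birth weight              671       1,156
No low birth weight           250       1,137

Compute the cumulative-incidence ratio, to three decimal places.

1.445

Reading the table with exposure as columns: a = 671 (Smoker, case), b = 250 (Smoker, non-case), c = 1156 (Non-smoker, case), d = 1137.
Risk in exposed = 671/921 = 0.72856; risk in unexposed = 1156/2293 = 0.50414.
RR = 0.72856 / 0.50414 = 1.44514
The risk among the exposed is 1.45 times that among the unexposed.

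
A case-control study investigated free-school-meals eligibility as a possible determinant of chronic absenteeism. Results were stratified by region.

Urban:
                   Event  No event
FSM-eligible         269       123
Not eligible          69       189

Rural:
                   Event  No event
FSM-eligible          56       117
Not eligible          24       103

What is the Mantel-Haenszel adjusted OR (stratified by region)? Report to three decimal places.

4.347

OR_MH = Σ(aᵢdᵢ/nᵢ) / Σ(bᵢcᵢ/nᵢ), where nᵢ is the stratum total.
Stratum 1 (Urban): n = 650; a·d/n = 269·189/650 = 78.2169; b·c/n = 123·69/650 = 13.0569
Stratum 2 (Rural): n = 300; a·d/n = 56·103/300 = 19.2267; b·c/n = 117·24/300 = 9.3600
OR_MH = (78.2169 + 19.2267) / (13.0569 + 9.3600) = 97.4436 / 22.4169 = 4.34688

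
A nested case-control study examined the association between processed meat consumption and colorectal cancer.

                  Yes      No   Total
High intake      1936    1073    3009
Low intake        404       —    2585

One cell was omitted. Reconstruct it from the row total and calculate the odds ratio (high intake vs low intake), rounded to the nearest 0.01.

The missing cell is in the unexposed row: 2585 − 404 = 2181.
So a = 1936, b = 1073, c = 404, d = 2181.
OR = (a·d)/(b·c) = (1936 × 2181) / (1073 × 404) = 4222416 / 433492 = 9.74047

9.74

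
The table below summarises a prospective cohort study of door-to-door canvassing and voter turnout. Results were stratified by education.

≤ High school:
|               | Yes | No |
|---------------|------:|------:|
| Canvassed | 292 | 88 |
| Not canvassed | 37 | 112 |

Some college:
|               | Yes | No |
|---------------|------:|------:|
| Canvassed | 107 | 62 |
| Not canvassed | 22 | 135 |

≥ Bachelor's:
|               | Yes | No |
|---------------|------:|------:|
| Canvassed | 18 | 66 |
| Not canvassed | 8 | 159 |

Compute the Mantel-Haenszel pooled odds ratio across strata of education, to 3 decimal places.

9.446

OR_MH = Σ(aᵢdᵢ/nᵢ) / Σ(bᵢcᵢ/nᵢ), where nᵢ is the stratum total.
Stratum 1 (≤ High school): n = 529; a·d/n = 292·112/529 = 61.8223; b·c/n = 88·37/529 = 6.1550
Stratum 2 (Some college): n = 326; a·d/n = 107·135/326 = 44.3098; b·c/n = 62·22/326 = 4.1840
Stratum 3 (≥ Bachelor's): n = 251; a·d/n = 18·159/251 = 11.4024; b·c/n = 66·8/251 = 2.1036
OR_MH = (61.8223 + 44.3098 + 11.4024) / (6.1550 + 4.1840 + 2.1036) = 117.5345 / 12.4426 = 9.44610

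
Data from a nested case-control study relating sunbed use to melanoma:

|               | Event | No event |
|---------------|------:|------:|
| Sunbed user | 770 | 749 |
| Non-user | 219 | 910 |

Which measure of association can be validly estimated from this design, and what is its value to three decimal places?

4.272

Cells: a = 770, b = 749, c = 219, d = 910.
This is a nested case-control study: participants were sampled on outcome status, so risks in the source population cannot be estimated directly — relative risk is not valid here. The odds ratio is the appropriate measure.
OR = (a·d)/(b·c) = (770 × 910) / (749 × 219) = 700700 / 164031 = 4.27175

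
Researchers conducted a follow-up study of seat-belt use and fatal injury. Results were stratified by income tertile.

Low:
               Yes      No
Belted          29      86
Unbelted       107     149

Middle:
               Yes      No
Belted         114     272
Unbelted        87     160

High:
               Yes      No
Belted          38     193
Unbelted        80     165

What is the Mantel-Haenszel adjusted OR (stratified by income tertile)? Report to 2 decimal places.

0.57

OR_MH = Σ(aᵢdᵢ/nᵢ) / Σ(bᵢcᵢ/nᵢ), where nᵢ is the stratum total.
Stratum 1 (Low): n = 371; a·d/n = 29·149/371 = 11.6469; b·c/n = 86·107/371 = 24.8032
Stratum 2 (Middle): n = 633; a·d/n = 114·160/633 = 28.8152; b·c/n = 272·87/633 = 37.3839
Stratum 3 (High): n = 476; a·d/n = 38·165/476 = 13.1723; b·c/n = 193·80/476 = 32.4370
OR_MH = (11.6469 + 28.8152 + 13.1723) / (24.8032 + 37.3839 + 32.4370) = 53.6343 / 94.6241 = 0.56681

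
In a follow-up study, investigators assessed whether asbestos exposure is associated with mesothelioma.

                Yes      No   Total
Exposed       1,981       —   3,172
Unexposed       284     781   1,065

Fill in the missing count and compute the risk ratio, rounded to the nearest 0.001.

2.342

The missing cell is in the exposed row: 3172 − 1981 = 1191.
So a = 1981, b = 1191, c = 284, d = 781.
RR = [a/(a+b)] / [c/(c+d)] = (1981/3172) / (284/1065) = 0.62453/0.26667 = 2.34198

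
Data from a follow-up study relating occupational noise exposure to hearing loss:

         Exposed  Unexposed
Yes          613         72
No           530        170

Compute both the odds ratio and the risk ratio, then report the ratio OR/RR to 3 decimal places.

Reading the table with exposure as columns: a = 613 (Exposed, case), b = 530 (Exposed, non-case), c = 72 (Unexposed, case), d = 170.
OR = (613·170)/(530·72) = 104210/38160 = 2.73087
Risk in exposed = 613/1143 = 0.53631; risk in unexposed = 72/242 = 0.29752; RR = 1.80259
OR/RR = 2.73087 / 1.80259 = 1.51497
The outcome is not rare, so the OR lies further from 1 than the RR.

1.515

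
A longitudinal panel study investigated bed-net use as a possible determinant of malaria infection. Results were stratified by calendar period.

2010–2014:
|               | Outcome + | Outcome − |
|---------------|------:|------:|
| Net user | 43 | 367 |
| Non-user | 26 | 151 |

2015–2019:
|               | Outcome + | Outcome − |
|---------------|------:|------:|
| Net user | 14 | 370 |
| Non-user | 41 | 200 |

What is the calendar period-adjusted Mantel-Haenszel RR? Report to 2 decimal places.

RR_MH = Σ(aᵢ·n₀ᵢ/nᵢ) / Σ(cᵢ·n₁ᵢ/nᵢ), with n₁ᵢ = aᵢ+bᵢ (exposed), n₀ᵢ = cᵢ+dᵢ (unexposed), nᵢ = n₁ᵢ+n₀ᵢ.
Stratum 1 (2010–2014): n₁ = 410, n₀ = 177, n = 587; a·n₀/n = 43·177/587 = 12.9659; c·n₁/n = 26·410/587 = 18.1601
Stratum 2 (2015–2019): n₁ = 384, n₀ = 241, n = 625; a·n₀/n = 14·241/625 = 5.3984; c·n₁/n = 41·384/625 = 25.1904
RR_MH = (12.9659 + 5.3984) / (18.1601 + 25.1904) = 18.3643 / 43.3505 = 0.42362

0.42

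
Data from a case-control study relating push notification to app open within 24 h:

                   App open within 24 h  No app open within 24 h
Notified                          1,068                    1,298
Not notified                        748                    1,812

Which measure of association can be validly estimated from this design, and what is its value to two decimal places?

1.99

Cells: a = 1068, b = 1298, c = 748, d = 1812.
This is a case-control study: participants were sampled on outcome status, so risks in the source population cannot be estimated directly — relative risk is not valid here. The odds ratio is the appropriate measure.
OR = (a·d)/(b·c) = (1068 × 1812) / (1298 × 748) = 1935216 / 970904 = 1.99321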